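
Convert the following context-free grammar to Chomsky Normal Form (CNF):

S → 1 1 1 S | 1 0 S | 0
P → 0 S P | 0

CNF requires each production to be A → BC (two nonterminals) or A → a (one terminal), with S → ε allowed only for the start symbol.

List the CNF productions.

T1 → 1; T0 → 0; S → 0; P → 0; S → T1 X0; X0 → T1 X1; X1 → T1 S; S → T1 X2; X2 → T0 S; P → T0 X3; X3 → S P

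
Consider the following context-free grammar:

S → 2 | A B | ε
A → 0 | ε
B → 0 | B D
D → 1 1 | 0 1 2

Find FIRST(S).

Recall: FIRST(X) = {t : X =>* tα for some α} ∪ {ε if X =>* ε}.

We compute FIRST(S) using the standard algorithm.
FIRST(A) = {0, ε}
FIRST(B) = {0}
FIRST(D) = {0, 1}
FIRST(S) = {0, 2, ε}
Therefore, FIRST(S) = {0, 2, ε}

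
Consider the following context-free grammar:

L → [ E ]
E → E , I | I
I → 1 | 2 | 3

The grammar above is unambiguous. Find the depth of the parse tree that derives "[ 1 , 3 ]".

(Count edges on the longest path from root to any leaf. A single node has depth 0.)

4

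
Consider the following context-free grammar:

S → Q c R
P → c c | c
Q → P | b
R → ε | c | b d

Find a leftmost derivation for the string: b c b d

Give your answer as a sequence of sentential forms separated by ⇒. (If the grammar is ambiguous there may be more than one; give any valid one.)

S ⇒ Q c R ⇒ b c R ⇒ b c b d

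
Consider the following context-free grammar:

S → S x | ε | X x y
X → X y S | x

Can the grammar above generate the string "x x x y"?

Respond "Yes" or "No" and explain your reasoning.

No - no valid derivation exists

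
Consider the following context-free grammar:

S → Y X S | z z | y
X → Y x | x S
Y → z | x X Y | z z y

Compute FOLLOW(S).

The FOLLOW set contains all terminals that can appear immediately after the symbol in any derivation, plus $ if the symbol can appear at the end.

We compute FOLLOW(S) using the standard algorithm.
FOLLOW(S) starts with {$}.
FIRST(S) = {x, y, z}
FIRST(X) = {x, z}
FIRST(Y) = {x, z}
FOLLOW(S) = {$, x, y, z}
FOLLOW(X) = {x, y, z}
FOLLOW(Y) = {x, z}
Therefore, FOLLOW(S) = {$, x, y, z}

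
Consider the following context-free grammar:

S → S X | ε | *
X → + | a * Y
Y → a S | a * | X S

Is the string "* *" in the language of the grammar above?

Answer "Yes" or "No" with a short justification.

No - no valid derivation exists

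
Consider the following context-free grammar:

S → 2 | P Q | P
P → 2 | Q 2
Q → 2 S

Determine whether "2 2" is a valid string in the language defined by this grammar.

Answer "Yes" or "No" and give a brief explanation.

No - no valid derivation exists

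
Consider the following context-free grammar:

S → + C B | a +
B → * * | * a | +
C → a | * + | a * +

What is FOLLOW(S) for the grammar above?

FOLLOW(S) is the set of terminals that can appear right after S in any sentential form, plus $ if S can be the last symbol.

We compute FOLLOW(S) using the standard algorithm.
FOLLOW(S) starts with {$}.
FIRST(B) = {*, +}
FIRST(C) = {*, a}
FIRST(S) = {+, a}
FOLLOW(B) = {$}
FOLLOW(C) = {*, +}
FOLLOW(S) = {$}
Therefore, FOLLOW(S) = {$}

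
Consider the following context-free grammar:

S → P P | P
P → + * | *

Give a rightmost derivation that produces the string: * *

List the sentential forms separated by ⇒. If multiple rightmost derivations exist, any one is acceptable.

S ⇒ P P ⇒ P * ⇒ * *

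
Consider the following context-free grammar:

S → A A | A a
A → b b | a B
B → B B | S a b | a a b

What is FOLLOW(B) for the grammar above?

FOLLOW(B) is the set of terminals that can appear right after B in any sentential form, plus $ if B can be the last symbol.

We compute FOLLOW(B) using the standard algorithm.
FOLLOW(S) starts with {$}.
FIRST(A) = {a, b}
FIRST(B) = {a, b}
FIRST(S) = {a, b}
FOLLOW(A) = {$, a, b}
FOLLOW(B) = {$, a, b}
FOLLOW(S) = {$, a}
Therefore, FOLLOW(B) = {$, a, b}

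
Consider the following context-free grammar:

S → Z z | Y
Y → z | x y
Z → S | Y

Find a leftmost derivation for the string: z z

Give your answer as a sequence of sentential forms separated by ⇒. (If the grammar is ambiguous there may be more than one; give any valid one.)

S ⇒ Z z ⇒ Y z ⇒ z z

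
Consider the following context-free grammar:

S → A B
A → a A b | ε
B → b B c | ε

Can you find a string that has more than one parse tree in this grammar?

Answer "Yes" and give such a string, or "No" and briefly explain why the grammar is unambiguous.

No - the grammar is unambiguous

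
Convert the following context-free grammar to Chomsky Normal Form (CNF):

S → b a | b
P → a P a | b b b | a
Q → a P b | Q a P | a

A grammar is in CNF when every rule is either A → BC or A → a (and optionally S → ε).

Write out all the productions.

TB → b; TA → a; S → b; P → a; Q → a; S → TB TA; P → TA X0; X0 → P TA; P → TB X1; X1 → TB TB; Q → TA X2; X2 → P TB; Q → Q X3; X3 → TA P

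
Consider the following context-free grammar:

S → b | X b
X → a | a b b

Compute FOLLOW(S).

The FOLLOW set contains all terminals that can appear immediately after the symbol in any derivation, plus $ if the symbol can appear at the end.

We compute FOLLOW(S) using the standard algorithm.
FOLLOW(S) starts with {$}.
FIRST(S) = {a, b}
FIRST(X) = {a}
FOLLOW(S) = {$}
FOLLOW(X) = {b}
Therefore, FOLLOW(S) = {$}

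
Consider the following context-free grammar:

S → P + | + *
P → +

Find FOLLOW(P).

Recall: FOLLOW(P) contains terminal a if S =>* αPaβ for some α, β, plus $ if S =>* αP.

We compute FOLLOW(P) using the standard algorithm.
FOLLOW(S) starts with {$}.
FIRST(P) = {+}
FIRST(S) = {+}
FOLLOW(P) = {+}
FOLLOW(S) = {$}
Therefore, FOLLOW(P) = {+}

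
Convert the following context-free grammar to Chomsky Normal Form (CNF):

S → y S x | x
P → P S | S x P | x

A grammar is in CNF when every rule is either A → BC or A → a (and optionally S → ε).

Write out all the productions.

TY → y; TX → x; S → x; P → x; S → TY X0; X0 → S TX; P → P S; P → S X1; X1 → TX P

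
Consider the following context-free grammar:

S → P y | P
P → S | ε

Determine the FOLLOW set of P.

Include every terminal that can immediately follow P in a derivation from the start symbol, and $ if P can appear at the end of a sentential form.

We compute FOLLOW(P) using the standard algorithm.
FOLLOW(S) starts with {$}.
FIRST(P) = {y, ε}
FIRST(S) = {y, ε}
FOLLOW(P) = {$, y}
FOLLOW(S) = {$, y}
Therefore, FOLLOW(P) = {$, y}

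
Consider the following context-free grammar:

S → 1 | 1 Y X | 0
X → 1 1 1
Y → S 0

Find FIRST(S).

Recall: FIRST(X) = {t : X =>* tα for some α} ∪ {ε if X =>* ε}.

We compute FIRST(S) using the standard algorithm.
FIRST(S) = {0, 1}
FIRST(X) = {1}
FIRST(Y) = {0, 1}
Therefore, FIRST(S) = {0, 1}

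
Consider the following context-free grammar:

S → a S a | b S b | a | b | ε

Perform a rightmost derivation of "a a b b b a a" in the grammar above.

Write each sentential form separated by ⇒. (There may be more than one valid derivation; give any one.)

S ⇒ a S a ⇒ a a S a a ⇒ a a b S b a a ⇒ a a b b b a a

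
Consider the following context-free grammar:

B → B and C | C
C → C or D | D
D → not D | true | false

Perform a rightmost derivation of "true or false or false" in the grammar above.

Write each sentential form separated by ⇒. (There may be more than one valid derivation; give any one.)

B ⇒ C ⇒ C or D ⇒ C or false ⇒ C or D or false ⇒ C or false or false ⇒ D or false or false ⇒ true or false or false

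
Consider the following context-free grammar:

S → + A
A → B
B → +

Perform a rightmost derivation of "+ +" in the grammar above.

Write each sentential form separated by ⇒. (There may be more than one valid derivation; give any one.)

S ⇒ + A ⇒ + B ⇒ + +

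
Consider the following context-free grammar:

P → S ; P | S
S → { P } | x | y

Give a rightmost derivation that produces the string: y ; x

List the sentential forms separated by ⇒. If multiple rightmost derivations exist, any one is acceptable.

P ⇒ S ; P ⇒ S ; S ⇒ S ; x ⇒ y ; x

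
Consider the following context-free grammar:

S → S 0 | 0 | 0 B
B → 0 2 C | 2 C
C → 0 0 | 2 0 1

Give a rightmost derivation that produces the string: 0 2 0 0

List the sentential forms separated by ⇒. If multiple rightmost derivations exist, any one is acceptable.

S ⇒ 0 B ⇒ 0 2 C ⇒ 0 2 0 0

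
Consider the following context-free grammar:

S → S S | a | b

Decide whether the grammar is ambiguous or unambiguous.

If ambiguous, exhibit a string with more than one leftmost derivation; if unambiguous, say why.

Ambiguous - the string 'a a b a a a' has two distinct leftmost derivations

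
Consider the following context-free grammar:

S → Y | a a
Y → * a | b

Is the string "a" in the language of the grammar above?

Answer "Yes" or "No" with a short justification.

No - no valid derivation exists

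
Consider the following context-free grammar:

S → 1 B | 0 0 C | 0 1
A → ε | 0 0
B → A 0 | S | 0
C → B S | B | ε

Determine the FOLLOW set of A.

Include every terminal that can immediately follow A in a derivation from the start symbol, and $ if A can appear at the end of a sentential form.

We compute FOLLOW(A) using the standard algorithm.
FOLLOW(S) starts with {$}.
FIRST(A) = {0, ε}
FIRST(B) = {0, 1}
FIRST(C) = {0, 1, ε}
FIRST(S) = {0, 1}
FOLLOW(A) = {0}
FOLLOW(B) = {$, 0, 1}
FOLLOW(C) = {$, 0, 1}
FOLLOW(S) = {$, 0, 1}
Therefore, FOLLOW(A) = {0}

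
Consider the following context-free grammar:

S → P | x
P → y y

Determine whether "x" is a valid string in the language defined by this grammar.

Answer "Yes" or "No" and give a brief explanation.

Yes - a valid derivation exists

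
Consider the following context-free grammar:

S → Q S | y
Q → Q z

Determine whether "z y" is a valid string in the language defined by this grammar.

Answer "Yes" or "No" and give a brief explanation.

No - no valid derivation exists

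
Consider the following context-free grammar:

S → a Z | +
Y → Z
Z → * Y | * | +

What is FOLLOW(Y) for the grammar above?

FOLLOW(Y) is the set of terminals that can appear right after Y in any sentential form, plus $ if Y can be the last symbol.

We compute FOLLOW(Y) using the standard algorithm.
FOLLOW(S) starts with {$}.
FIRST(S) = {+, a}
FIRST(Y) = {*, +}
FIRST(Z) = {*, +}
FOLLOW(S) = {$}
FOLLOW(Y) = {$}
FOLLOW(Z) = {$}
Therefore, FOLLOW(Y) = {$}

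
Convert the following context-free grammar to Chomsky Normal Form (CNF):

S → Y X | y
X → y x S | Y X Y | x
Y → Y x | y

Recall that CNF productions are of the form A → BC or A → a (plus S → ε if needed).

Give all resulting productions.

S → y; TY → y; TX → x; X → x; Y → y; S → Y X; X → TY X0; X0 → TX S; X → Y X1; X1 → X Y; Y → Y TX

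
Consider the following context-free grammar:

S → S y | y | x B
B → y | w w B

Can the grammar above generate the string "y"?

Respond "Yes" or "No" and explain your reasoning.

Yes - a valid derivation exists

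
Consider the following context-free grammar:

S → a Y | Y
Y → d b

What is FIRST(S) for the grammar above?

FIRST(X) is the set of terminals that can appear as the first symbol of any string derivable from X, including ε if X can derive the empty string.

We compute FIRST(S) using the standard algorithm.
FIRST(S) = {a, d}
FIRST(Y) = {d}
Therefore, FIRST(S) = {a, d}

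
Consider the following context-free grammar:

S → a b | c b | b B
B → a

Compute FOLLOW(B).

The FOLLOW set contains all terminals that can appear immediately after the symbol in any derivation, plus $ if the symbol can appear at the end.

We compute FOLLOW(B) using the standard algorithm.
FOLLOW(S) starts with {$}.
FIRST(B) = {a}
FIRST(S) = {a, b, c}
FOLLOW(B) = {$}
FOLLOW(S) = {$}
Therefore, FOLLOW(B) = {$}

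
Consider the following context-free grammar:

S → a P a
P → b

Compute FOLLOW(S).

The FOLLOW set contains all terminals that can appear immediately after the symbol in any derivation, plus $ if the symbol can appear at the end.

We compute FOLLOW(S) using the standard algorithm.
FOLLOW(S) starts with {$}.
FIRST(P) = {b}
FIRST(S) = {a}
FOLLOW(P) = {a}
FOLLOW(S) = {$}
Therefore, FOLLOW(S) = {$}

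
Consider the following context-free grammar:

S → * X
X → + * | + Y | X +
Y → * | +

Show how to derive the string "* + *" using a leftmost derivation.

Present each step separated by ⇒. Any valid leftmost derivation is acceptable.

S ⇒ * X ⇒ * + Y ⇒ * + *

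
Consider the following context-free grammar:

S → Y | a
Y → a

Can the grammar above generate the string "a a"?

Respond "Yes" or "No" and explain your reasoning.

No - no valid derivation exists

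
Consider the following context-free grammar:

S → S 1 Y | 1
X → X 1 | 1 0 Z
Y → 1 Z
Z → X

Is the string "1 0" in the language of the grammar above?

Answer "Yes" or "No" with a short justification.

No - no valid derivation exists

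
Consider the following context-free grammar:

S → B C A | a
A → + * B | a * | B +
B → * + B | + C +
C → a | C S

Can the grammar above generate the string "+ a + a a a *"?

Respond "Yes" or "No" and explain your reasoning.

Yes - a valid derivation exists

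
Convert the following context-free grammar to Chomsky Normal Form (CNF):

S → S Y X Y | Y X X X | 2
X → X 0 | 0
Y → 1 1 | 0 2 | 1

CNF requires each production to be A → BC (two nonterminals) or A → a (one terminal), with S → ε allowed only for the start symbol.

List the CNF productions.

S → 2; T0 → 0; X → 0; T1 → 1; T2 → 2; Y → 1; S → S X0; X0 → Y X1; X1 → X Y; S → Y X2; X2 → X X3; X3 → X X; X → X T0; Y → T1 T1; Y → T0 T2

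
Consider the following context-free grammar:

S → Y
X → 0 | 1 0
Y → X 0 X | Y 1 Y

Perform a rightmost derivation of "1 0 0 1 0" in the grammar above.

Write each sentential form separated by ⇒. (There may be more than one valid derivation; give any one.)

S ⇒ Y ⇒ X 0 X ⇒ X 0 1 0 ⇒ 1 0 0 1 0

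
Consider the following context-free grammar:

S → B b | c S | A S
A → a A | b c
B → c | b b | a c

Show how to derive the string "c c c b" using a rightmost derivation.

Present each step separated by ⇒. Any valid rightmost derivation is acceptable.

S ⇒ c S ⇒ c c S ⇒ c c B b ⇒ c c c b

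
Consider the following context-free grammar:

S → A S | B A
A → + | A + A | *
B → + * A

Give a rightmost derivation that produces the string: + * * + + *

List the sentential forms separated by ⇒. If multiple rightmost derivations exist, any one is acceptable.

S ⇒ B A ⇒ B A + A ⇒ B A + * ⇒ B + + * ⇒ + * A + + * ⇒ + * * + + *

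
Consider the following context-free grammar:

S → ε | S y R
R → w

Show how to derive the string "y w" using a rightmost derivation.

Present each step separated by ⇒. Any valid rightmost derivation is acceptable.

S ⇒ S y R ⇒ S y w ⇒ y w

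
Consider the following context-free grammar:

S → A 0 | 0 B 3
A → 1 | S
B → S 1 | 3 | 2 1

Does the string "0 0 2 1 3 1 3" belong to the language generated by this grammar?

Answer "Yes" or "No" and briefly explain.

Yes - a valid derivation exists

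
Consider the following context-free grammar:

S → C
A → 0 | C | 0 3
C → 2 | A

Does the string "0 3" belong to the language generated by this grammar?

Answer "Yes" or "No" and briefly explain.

Yes - a valid derivation exists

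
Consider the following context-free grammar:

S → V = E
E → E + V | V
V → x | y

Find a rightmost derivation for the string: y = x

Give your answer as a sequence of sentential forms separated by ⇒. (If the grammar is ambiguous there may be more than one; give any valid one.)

S ⇒ V = E ⇒ V = V ⇒ V = x ⇒ y = x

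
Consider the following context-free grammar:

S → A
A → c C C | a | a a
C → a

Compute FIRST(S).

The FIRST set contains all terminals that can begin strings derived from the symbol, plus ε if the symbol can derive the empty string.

We compute FIRST(S) using the standard algorithm.
FIRST(A) = {a, c}
FIRST(C) = {a}
FIRST(S) = {a, c}
Therefore, FIRST(S) = {a, c}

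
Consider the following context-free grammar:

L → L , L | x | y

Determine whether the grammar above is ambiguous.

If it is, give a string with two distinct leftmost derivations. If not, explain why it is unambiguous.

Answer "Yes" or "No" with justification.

Yes - the string 'x , x , y , x , x' has two distinct leftmost derivations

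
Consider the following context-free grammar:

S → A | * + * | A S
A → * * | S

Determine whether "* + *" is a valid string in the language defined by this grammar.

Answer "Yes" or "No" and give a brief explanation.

Yes - a valid derivation exists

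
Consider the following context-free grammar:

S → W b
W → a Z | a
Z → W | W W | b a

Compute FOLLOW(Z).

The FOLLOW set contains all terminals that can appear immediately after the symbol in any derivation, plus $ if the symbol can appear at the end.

We compute FOLLOW(Z) using the standard algorithm.
FOLLOW(S) starts with {$}.
FIRST(S) = {a}
FIRST(W) = {a}
FIRST(Z) = {a, b}
FOLLOW(S) = {$}
FOLLOW(W) = {a, b}
FOLLOW(Z) = {a, b}
Therefore, FOLLOW(Z) = {a, b}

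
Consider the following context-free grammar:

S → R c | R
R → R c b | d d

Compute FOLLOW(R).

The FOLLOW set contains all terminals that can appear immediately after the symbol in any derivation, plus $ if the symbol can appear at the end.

We compute FOLLOW(R) using the standard algorithm.
FOLLOW(S) starts with {$}.
FIRST(R) = {d}
FIRST(S) = {d}
FOLLOW(R) = {$, c}
FOLLOW(S) = {$}
Therefore, FOLLOW(R) = {$, c}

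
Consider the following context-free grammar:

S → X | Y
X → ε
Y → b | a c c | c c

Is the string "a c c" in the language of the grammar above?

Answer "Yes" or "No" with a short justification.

Yes - a valid derivation exists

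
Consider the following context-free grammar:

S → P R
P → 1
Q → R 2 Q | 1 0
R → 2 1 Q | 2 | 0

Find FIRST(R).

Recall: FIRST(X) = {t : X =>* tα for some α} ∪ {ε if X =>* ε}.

We compute FIRST(R) using the standard algorithm.
FIRST(P) = {1}
FIRST(Q) = {0, 1, 2}
FIRST(R) = {0, 2}
FIRST(S) = {1}
Therefore, FIRST(R) = {0, 2}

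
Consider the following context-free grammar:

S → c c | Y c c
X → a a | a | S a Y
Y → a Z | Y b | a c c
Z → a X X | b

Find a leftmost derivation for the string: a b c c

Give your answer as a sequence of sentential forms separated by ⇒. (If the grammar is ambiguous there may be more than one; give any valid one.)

S ⇒ Y c c ⇒ a Z c c ⇒ a b c c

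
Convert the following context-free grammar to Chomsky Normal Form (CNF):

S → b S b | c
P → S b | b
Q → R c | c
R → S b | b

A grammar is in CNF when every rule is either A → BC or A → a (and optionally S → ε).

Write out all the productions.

TB → b; S → c; P → b; TC → c; Q → c; R → b; S → TB X0; X0 → S TB; P → S TB; Q → R TC; R → S TB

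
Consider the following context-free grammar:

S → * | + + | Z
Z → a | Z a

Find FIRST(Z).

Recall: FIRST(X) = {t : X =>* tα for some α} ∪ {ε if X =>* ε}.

We compute FIRST(Z) using the standard algorithm.
FIRST(S) = {*, +, a}
FIRST(Z) = {a}
Therefore, FIRST(Z) = {a}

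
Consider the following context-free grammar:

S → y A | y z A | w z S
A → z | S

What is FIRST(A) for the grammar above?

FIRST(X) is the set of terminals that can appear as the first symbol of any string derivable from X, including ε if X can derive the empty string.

We compute FIRST(A) using the standard algorithm.
FIRST(A) = {w, y, z}
FIRST(S) = {w, y}
Therefore, FIRST(A) = {w, y, z}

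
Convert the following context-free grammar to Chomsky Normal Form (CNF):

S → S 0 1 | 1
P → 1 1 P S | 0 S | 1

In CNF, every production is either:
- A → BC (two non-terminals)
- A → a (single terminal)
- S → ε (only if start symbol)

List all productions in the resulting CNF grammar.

T0 → 0; T1 → 1; S → 1; P → 1; S → S X0; X0 → T0 T1; P → T1 X1; X1 → T1 X2; X2 → P S; P → T0 S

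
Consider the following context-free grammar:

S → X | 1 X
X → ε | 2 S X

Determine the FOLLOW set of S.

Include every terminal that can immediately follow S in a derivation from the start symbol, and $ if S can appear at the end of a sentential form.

We compute FOLLOW(S) using the standard algorithm.
FOLLOW(S) starts with {$}.
FIRST(S) = {1, 2, ε}
FIRST(X) = {2, ε}
FOLLOW(S) = {$, 2}
FOLLOW(X) = {$, 2}
Therefore, FOLLOW(S) = {$, 2}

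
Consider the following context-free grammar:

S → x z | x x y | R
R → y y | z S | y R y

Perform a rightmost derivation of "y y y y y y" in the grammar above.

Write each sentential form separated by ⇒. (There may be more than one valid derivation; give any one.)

S ⇒ R ⇒ y R y ⇒ y y R y y ⇒ y y y y y y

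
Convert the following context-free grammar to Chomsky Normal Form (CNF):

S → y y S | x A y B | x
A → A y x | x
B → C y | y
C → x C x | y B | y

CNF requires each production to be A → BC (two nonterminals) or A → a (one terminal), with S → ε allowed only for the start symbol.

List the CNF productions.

TY → y; TX → x; S → x; A → x; B → y; C → y; S → TY X0; X0 → TY S; S → TX X1; X1 → A X2; X2 → TY B; A → A X3; X3 → TY TX; B → C TY; C → TX X4; X4 → C TX; C → TY B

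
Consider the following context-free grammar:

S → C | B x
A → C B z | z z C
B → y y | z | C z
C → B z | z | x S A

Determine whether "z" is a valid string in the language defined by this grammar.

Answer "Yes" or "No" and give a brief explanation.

Yes - a valid derivation exists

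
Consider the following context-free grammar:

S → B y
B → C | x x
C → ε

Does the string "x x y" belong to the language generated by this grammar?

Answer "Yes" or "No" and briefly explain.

Yes - a valid derivation exists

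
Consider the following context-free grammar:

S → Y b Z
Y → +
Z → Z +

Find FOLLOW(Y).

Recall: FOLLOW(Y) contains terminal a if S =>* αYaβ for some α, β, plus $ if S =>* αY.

We compute FOLLOW(Y) using the standard algorithm.
FOLLOW(S) starts with {$}.
FIRST(S) = {+}
FIRST(Y) = {+}
FIRST(Z) = {}
FOLLOW(S) = {$}
FOLLOW(Y) = {b}
FOLLOW(Z) = {$, +}
Therefore, FOLLOW(Y) = {b}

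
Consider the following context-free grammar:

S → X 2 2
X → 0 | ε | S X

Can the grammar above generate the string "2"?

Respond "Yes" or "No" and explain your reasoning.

No - no valid derivation exists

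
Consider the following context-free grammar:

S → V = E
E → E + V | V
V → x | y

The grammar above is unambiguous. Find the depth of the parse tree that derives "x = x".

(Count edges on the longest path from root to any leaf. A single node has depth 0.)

3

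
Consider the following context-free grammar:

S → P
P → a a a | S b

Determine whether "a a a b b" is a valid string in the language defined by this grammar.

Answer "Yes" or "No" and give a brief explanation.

Yes - a valid derivation exists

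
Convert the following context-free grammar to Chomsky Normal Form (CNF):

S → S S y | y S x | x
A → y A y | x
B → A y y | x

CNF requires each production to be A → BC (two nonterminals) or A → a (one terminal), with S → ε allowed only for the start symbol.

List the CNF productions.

TY → y; TX → x; S → x; A → x; B → x; S → S X0; X0 → S TY; S → TY X1; X1 → S TX; A → TY X2; X2 → A TY; B → A X3; X3 → TY TY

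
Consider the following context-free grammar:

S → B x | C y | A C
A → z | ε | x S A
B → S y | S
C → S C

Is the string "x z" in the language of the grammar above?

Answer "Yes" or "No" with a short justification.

No - no valid derivation exists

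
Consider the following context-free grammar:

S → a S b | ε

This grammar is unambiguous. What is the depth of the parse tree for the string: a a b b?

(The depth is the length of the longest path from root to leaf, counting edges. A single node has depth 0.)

3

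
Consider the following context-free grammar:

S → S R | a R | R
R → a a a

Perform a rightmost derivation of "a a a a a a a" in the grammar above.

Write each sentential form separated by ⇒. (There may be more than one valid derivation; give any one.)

S ⇒ S R ⇒ S a a a ⇒ a R a a a ⇒ a a a a a a a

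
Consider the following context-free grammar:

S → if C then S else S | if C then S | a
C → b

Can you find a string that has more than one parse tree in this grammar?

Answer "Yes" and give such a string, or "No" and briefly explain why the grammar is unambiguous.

Yes - the string 'if b then if b then if b then a else a' has two distinct parse trees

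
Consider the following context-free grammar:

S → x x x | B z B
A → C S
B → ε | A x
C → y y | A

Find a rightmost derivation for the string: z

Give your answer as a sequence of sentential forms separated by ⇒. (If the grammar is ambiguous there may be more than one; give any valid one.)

S ⇒ B z B ⇒ B z ⇒ z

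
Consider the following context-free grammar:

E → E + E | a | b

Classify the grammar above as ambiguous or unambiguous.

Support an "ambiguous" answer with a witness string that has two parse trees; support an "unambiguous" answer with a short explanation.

Ambiguous - the string 'b + a + a + b + a' has two distinct parse trees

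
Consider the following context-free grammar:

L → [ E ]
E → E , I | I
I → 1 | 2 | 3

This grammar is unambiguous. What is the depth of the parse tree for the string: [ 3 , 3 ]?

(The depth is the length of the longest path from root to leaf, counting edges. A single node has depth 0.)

4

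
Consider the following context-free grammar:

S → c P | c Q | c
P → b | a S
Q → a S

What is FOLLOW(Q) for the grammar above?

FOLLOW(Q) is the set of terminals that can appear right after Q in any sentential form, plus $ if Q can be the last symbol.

We compute FOLLOW(Q) using the standard algorithm.
FOLLOW(S) starts with {$}.
FIRST(P) = {a, b}
FIRST(Q) = {a}
FIRST(S) = {c}
FOLLOW(P) = {$}
FOLLOW(Q) = {$}
FOLLOW(S) = {$}
Therefore, FOLLOW(Q) = {$}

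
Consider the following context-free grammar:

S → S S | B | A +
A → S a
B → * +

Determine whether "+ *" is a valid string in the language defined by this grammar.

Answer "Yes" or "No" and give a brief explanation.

No - no valid derivation exists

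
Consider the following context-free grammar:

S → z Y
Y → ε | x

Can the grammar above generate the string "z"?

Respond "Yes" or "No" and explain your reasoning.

Yes - a valid derivation exists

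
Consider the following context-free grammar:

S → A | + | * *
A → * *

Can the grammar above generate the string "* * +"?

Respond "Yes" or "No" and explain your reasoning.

No - no valid derivation exists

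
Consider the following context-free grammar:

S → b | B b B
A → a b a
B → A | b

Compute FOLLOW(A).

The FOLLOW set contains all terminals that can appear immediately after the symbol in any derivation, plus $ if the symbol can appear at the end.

We compute FOLLOW(A) using the standard algorithm.
FOLLOW(S) starts with {$}.
FIRST(A) = {a}
FIRST(B) = {a, b}
FIRST(S) = {a, b}
FOLLOW(A) = {$, b}
FOLLOW(B) = {$, b}
FOLLOW(S) = {$}
Therefore, FOLLOW(A) = {$, b}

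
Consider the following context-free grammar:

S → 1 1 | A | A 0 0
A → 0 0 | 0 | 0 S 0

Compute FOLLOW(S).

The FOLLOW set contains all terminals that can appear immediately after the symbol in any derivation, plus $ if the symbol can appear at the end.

We compute FOLLOW(S) using the standard algorithm.
FOLLOW(S) starts with {$}.
FIRST(A) = {0}
FIRST(S) = {0, 1}
FOLLOW(A) = {$, 0}
FOLLOW(S) = {$, 0}
Therefore, FOLLOW(S) = {$, 0}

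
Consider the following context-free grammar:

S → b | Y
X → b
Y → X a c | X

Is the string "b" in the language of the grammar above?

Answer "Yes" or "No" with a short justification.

Yes - a valid derivation exists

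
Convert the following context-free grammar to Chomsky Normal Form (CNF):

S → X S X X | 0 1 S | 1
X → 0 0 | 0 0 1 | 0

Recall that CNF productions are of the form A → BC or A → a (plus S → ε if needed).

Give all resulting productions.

T0 → 0; T1 → 1; S → 1; X → 0; S → X X0; X0 → S X1; X1 → X X; S → T0 X2; X2 → T1 S; X → T0 T0; X → T0 X3; X3 → T0 T1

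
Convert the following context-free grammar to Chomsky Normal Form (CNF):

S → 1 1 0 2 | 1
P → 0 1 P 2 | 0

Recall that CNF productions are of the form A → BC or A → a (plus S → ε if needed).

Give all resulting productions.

T1 → 1; T0 → 0; T2 → 2; S → 1; P → 0; S → T1 X0; X0 → T1 X1; X1 → T0 T2; P → T0 X2; X2 → T1 X3; X3 → P T2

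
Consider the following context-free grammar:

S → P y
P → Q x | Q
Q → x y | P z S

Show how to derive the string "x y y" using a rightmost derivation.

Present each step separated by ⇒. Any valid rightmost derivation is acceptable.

S ⇒ P y ⇒ Q y ⇒ x y y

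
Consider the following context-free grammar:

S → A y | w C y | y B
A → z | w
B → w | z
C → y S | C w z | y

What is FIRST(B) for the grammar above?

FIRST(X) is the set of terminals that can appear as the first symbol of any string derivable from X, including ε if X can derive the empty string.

We compute FIRST(B) using the standard algorithm.
FIRST(A) = {w, z}
FIRST(B) = {w, z}
FIRST(C) = {y}
FIRST(S) = {w, y, z}
Therefore, FIRST(B) = {w, z}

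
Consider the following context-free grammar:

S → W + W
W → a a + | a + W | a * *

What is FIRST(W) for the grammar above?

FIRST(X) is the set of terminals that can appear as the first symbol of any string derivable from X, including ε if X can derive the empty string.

We compute FIRST(W) using the standard algorithm.
FIRST(S) = {a}
FIRST(W) = {a}
Therefore, FIRST(W) = {a}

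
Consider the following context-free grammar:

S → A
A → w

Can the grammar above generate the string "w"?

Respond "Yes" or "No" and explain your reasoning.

Yes - a valid derivation exists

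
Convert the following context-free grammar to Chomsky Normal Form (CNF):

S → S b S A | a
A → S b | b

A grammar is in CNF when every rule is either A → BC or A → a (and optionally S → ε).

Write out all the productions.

TB → b; S → a; A → b; S → S X0; X0 → TB X1; X1 → S A; A → S TB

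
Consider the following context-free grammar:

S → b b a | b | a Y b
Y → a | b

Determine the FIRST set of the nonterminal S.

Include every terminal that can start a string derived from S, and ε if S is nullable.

We compute FIRST(S) using the standard algorithm.
FIRST(S) = {a, b}
FIRST(Y) = {a, b}
Therefore, FIRST(S) = {a, b}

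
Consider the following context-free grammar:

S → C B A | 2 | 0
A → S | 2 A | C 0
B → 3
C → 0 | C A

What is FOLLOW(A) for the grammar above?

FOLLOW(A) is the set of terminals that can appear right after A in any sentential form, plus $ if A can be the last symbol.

We compute FOLLOW(A) using the standard algorithm.
FOLLOW(S) starts with {$}.
FIRST(A) = {0, 2}
FIRST(B) = {3}
FIRST(C) = {0}
FIRST(S) = {0, 2}
FOLLOW(A) = {$, 0, 2, 3}
FOLLOW(B) = {0, 2}
FOLLOW(C) = {0, 2, 3}
FOLLOW(S) = {$, 0, 2, 3}
Therefore, FOLLOW(A) = {$, 0, 2, 3}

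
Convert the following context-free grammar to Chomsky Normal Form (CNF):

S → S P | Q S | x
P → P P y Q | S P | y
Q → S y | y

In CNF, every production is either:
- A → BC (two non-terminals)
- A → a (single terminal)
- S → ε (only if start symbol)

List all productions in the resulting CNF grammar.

S → x; TY → y; P → y; Q → y; S → S P; S → Q S; P → P X0; X0 → P X1; X1 → TY Q; P → S P; Q → S TY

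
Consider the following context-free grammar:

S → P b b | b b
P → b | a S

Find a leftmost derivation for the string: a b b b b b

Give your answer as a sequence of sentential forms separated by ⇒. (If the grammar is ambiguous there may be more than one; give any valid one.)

S ⇒ P b b ⇒ a S b b ⇒ a P b b b b ⇒ a b b b b b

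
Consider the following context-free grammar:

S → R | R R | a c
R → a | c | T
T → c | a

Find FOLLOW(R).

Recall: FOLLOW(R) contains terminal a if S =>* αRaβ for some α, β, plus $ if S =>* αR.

We compute FOLLOW(R) using the standard algorithm.
FOLLOW(S) starts with {$}.
FIRST(R) = {a, c}
FIRST(S) = {a, c}
FIRST(T) = {a, c}
FOLLOW(R) = {$, a, c}
FOLLOW(S) = {$}
FOLLOW(T) = {$, a, c}
Therefore, FOLLOW(R) = {$, a, c}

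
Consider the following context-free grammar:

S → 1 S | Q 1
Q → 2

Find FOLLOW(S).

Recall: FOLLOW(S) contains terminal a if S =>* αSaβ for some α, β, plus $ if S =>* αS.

We compute FOLLOW(S) using the standard algorithm.
FOLLOW(S) starts with {$}.
FIRST(Q) = {2}
FIRST(S) = {1, 2}
FOLLOW(Q) = {1}
FOLLOW(S) = {$}
Therefore, FOLLOW(S) = {$}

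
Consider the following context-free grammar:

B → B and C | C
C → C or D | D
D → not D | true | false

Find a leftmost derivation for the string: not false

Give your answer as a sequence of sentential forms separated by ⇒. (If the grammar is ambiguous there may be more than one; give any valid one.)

B ⇒ C ⇒ D ⇒ not D ⇒ not false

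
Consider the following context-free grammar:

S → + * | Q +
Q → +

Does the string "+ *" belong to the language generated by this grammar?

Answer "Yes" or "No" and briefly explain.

Yes - a valid derivation exists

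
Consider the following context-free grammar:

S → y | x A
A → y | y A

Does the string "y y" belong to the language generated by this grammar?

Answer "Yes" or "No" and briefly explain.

No - no valid derivation exists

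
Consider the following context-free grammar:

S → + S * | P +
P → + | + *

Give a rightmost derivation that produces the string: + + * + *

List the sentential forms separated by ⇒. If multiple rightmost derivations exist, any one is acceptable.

S ⇒ + S * ⇒ + P + * ⇒ + + * + *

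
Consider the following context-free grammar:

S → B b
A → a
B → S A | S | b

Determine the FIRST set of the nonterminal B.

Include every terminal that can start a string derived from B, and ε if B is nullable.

We compute FIRST(B) using the standard algorithm.
FIRST(A) = {a}
FIRST(B) = {b}
FIRST(S) = {b}
Therefore, FIRST(B) = {b}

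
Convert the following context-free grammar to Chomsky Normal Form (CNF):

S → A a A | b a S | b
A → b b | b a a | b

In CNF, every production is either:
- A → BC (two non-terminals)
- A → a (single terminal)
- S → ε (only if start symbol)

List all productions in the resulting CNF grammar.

TA → a; TB → b; S → b; A → b; S → A X0; X0 → TA A; S → TB X1; X1 → TA S; A → TB TB; A → TB X2; X2 → TA TA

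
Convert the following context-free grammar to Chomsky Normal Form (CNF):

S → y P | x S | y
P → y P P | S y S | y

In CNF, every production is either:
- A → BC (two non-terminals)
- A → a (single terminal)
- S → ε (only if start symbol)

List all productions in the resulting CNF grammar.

TY → y; TX → x; S → y; P → y; S → TY P; S → TX S; P → TY X0; X0 → P P; P → S X1; X1 → TY S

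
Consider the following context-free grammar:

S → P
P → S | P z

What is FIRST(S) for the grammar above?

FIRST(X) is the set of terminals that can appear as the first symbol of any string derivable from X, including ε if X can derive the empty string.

We compute FIRST(S) using the standard algorithm.
FIRST(P) = {}
FIRST(S) = {}
Therefore, FIRST(S) = {}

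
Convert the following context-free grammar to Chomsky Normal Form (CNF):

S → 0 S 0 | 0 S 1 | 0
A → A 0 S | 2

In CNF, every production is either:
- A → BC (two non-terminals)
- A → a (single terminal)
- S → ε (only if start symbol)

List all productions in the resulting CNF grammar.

T0 → 0; T1 → 1; S → 0; A → 2; S → T0 X0; X0 → S T0; S → T0 X1; X1 → S T1; A → A X2; X2 → T0 S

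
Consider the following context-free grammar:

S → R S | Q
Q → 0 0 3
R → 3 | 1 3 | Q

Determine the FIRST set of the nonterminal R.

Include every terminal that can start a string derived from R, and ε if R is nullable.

We compute FIRST(R) using the standard algorithm.
FIRST(Q) = {0}
FIRST(R) = {0, 1, 3}
FIRST(S) = {0, 1, 3}
Therefore, FIRST(R) = {0, 1, 3}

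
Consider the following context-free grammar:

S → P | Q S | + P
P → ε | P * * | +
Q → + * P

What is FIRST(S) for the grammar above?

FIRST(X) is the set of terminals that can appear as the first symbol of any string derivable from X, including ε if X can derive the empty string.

We compute FIRST(S) using the standard algorithm.
FIRST(P) = {*, +, ε}
FIRST(Q) = {+}
FIRST(S) = {*, +, ε}
Therefore, FIRST(S) = {*, +, ε}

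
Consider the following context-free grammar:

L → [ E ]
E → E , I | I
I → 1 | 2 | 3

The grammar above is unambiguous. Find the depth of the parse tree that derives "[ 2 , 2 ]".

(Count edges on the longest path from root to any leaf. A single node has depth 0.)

4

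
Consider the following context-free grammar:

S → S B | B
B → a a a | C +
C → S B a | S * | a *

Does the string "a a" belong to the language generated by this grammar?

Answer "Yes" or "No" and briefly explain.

No - no valid derivation exists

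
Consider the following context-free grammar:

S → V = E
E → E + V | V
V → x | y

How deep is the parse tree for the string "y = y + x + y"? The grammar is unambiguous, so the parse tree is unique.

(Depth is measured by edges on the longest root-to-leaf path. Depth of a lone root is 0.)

5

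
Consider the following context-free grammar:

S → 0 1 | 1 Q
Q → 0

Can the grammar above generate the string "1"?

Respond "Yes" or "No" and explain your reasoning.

No - no valid derivation exists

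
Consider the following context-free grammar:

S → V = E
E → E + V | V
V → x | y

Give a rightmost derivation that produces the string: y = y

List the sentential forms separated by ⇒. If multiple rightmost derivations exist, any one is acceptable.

S ⇒ V = E ⇒ V = V ⇒ V = y ⇒ y = y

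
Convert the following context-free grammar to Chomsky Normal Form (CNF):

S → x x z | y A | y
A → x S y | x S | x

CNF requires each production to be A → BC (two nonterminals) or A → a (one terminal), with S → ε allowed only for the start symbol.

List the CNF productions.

TX → x; TZ → z; TY → y; S → y; A → x; S → TX X0; X0 → TX TZ; S → TY A; A → TX X1; X1 → S TY; A → TX S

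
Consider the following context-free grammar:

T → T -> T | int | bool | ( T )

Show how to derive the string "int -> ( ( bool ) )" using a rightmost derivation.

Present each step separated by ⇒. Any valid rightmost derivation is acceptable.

T ⇒ T -> T ⇒ T -> ( T ) ⇒ T -> ( ( T ) ) ⇒ T -> ( ( bool ) ) ⇒ int -> ( ( bool ) )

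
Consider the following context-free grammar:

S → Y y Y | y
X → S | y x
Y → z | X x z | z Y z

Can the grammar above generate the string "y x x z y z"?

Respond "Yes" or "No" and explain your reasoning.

Yes - a valid derivation exists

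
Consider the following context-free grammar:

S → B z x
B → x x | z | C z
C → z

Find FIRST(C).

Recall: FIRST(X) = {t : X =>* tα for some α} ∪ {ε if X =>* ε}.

We compute FIRST(C) using the standard algorithm.
FIRST(B) = {x, z}
FIRST(C) = {z}
FIRST(S) = {x, z}
Therefore, FIRST(C) = {z}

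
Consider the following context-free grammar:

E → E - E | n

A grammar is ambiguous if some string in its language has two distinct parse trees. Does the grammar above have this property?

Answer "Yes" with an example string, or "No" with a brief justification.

Yes - the string 'n - n - n - n' has two distinct parse trees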